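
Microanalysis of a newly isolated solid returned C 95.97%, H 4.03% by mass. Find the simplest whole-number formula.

C2H

Assume 100 g: 95.97 g C, 4.03 g H.
n(C) = 95.97/12.01 = 7.991, n(H) = 4.03/1.008 = 3.998
Divide by the smallest (3.998 mol H): C 1.999, H 1.000
Ratio ≈ 2:1, so the empirical formula is C2H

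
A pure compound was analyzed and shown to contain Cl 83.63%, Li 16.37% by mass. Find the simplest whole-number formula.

Assume 100 g: 83.63 g Cl, 16.37 g Li.
Cl: 83.63 g ÷ 35.45 g/mol = 2.359 mol
Li: 16.37 g ÷ 6.94 g/mol = 2.359 mol
Divide by the smallest (2.359 mol Li): Cl 1.000, Li 1.000
→ ClLi

ClLi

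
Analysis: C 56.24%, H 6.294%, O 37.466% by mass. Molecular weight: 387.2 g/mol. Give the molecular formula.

Assume 100 g: 56.24 g C, 6.294 g H, 37.466 g O.
Moles — C: 56.24 / 12.01 = 4.683 mol; H: 6.294 / 1.008 = 6.244 mol; O: 37.466 / 16.00 = 2.342 mol
Divide by the smallest (2.342 mol O): C 2.000, H 2.667, O 1.000
Multiply by 3: C 6.00, H 8.00, O 3.00 → C6H8O3
Empirical-formula mass = 128.12 g/mol
n = 387.2 / 128.12 = 3.02 ≈ 3
Molecular formula = (C6H8O3)×3 = C18H24O9

C18H24O9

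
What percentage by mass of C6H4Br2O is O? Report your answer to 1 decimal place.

6.4%

Molar mass = 6(12.01) + 4(1.008) + 2(79.90) + 1(16.00) = 251.892 g/mol
Mass of O per mole = 1 × 16.00 = 16.000 g
% O = 16.000 / 251.892 × 100 = 6.4%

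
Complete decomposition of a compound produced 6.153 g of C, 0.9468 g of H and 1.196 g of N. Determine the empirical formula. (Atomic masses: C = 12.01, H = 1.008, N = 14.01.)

C: 6.153 g ÷ 12.01 g/mol = 0.5123 mol
H: 0.9468 g ÷ 1.008 g/mol = 0.9393 mol
N: 1.196 g ÷ 14.01 g/mol = 0.08537 mol
Ratios (÷ 0.08537): C 6.001, H 11.003, N 1.000
→ C6H11N

C6H11N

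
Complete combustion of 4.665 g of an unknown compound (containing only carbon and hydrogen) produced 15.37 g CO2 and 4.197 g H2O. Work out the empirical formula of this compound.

mol C = 15.37 / 44.01 = 0.3492; mass C = 0.3492 × 12.01 = 4.194 g
mol H = 2 × (4.197 / 18.02) = 0.4658; mass H = 0.4658 × 1.008 = 0.4695 g
Smallest is C at 0.3492 mol; normalising gives C 1.000, H 1.334
×3: C 3.00, H 4.00 → C3H4

C3H4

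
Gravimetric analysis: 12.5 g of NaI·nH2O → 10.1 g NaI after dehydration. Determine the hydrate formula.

Mass of water lost = 12.5 − 10.1 = 2.4 g → 2.4 / 18.02 = 0.1332 mol H2O
Molar mass of NaI = 149.89 g/mol → mol NaI = 10.1 / 149.89 = 0.06738
n = 0.1332 / 0.06738 = 1.98 ≈ 2 → NaI·2H2O

NaI·2H2O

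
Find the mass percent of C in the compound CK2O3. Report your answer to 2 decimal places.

8.69%

Molar mass = 1(12.01) + 2(39.10) + 3(16.00) = 138.210 g/mol
Mass of C per mole = 1 × 12.01 = 12.010 g
% C = 12.010 / 138.210 × 100 = 8.69%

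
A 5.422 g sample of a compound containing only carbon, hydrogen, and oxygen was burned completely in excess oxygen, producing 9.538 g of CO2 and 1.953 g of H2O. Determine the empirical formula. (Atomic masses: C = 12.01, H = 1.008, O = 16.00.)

mol C = 9.538 / 44.01 = 0.2167; mass C = 0.2167 × 12.01 = 2.603 g
mol H = 2 × (1.953 / 18.02) = 0.2168; mass H = 0.2168 × 1.008 = 0.2185 g
mass O = 5.422 − (2.821) = 2.601 g → mol O = 0.1625
Smallest is O at 0.1625 mol; normalising gives C 1.333, H 1.334, O 1.000
Multiply by 3: C 4.00, H 4.00, O 3.00 → C4H4O3

C4H4O3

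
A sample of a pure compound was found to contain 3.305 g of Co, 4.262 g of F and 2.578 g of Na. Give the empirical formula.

CoF4Na2

n(Co) = 3.305/58.93 = 0.05608, n(F) = 4.262/19.00 = 0.2243, n(Na) = 2.578/22.99 = 0.1121
Ratios (÷ 0.05608): Co 1.000, F 4.000, Na 1.999
≈ 1:4:2 → CoF4Na2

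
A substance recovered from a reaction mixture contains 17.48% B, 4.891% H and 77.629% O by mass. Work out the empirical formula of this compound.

BH3O3

Assume 100 g: 17.48 g B, 4.891 g H, 77.629 g O.
n(B) = 17.48/10.81 = 1.617, n(H) = 4.891/1.008 = 4.852, n(O) = 77.629/16.00 = 4.852
Divide by the smallest (1.617 mol B): B 1.000, H 3.001, O 3.000
≈ 1:3:3 → BH3O3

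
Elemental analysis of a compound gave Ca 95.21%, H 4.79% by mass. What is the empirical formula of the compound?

Assume 100 g: 95.21 g Ca, 4.79 g H.
Ca: 95.21 g ÷ 40.08 g/mol = 2.375 mol
H: 4.79 g ÷ 1.008 g/mol = 4.752 mol
Smallest is Ca at 2.375 mol; normalising gives Ca 1.000, H 2.000
Ratio ≈ 1:2, so the empirical formula is CaH2

CaH2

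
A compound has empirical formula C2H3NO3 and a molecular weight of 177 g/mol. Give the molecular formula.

Empirical-formula mass = 89.05 g/mol
n = 177 / 89.05 = 1.99 ≈ 2
Molecular formula = (C2H3NO3)2 = C4H6N2O6

C4H6N2O6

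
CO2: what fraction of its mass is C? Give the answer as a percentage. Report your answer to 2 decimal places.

27.29%

Molar mass = 1(12.01) + 2(16.00) = 44.010 g/mol
Mass of C per mole = 1 × 12.01 = 12.010 g
% C = 12.010 / 44.010 × 100 = 27.29%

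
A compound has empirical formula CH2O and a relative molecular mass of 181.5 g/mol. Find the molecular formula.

Empirical-formula mass = 30.03 g/mol
n = 181.5 / 30.03 = 6.04 ≈ 6
Molecular formula = (CH2O)6 = C6H12O6

C6H12O6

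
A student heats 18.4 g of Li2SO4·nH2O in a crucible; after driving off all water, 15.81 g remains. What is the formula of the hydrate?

Li2SO4·H2O

Mass of water lost = 18.4 − 15.81 = 2.59 g → 2.59 / 18.02 = 0.1437 mol H2O
Molar mass of Li2SO4 = 109.95 g/mol → mol Li2SO4 = 15.81 / 109.95 = 0.1438
n = 0.1437 / 0.1438 = 1.00 ≈ 1 → Li2SO4·H2O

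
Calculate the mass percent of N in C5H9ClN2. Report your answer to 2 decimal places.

21.13%

Molar mass = 5(12.01) + 9(1.008) + 1(35.45) + 2(14.01) = 132.592 g/mol
Mass of N per mole = 2 × 14.01 = 28.020 g
% N = 28.020 / 132.592 × 100 = 21.13%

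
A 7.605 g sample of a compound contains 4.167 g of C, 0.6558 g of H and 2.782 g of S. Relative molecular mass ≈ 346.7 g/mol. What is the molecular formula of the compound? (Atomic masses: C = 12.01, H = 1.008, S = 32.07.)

C16H30S4

Moles — C: 4.167 / 12.01 = 0.347 mol; H: 0.6558 / 1.008 = 0.6506 mol; S: 2.782 / 32.07 = 0.08675 mol
Divide by the smallest (0.08675 mol S): C 4.000, H 7.500, S 1.000
×2: C 8.00, H 15.00, S 2.00 → C8H15S2
Empirical-formula mass = 175.34 g/mol
n = 346.7 / 175.34 = 1.98 ≈ 2
Molecular formula = (C8H15S2)×2 = C16H30S4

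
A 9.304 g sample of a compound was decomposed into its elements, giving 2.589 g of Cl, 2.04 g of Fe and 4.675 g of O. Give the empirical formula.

Moles — Cl: 2.589 / 35.45 = 0.07303 mol; Fe: 2.04 / 55.85 = 0.03653 mol; O: 4.675 / 16.00 = 0.2922 mol
Smallest is Fe at 0.03653 mol; normalising gives Cl 1.999, Fe 1.000, O 7.999
→ Cl2FeO8

Cl2FeO8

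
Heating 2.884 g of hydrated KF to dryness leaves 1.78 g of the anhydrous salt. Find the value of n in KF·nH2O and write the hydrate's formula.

KF·2H2O

Mass of water lost = 2.884 − 1.78 = 1.104 g → 1.104 / 18.02 = 0.06127 mol H2O
Molar mass of KF = 58.10 g/mol → mol KF = 1.78 / 58.10 = 0.03064
n = 0.06127 / 0.03064 = 2.00 ≈ 2 → KF·2H2O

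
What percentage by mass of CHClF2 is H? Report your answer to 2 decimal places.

1.17%

Molar mass = 1(12.01) + 1(1.008) + 1(35.45) + 2(19.00) = 86.468 g/mol
Mass of H per mole = 1 × 1.008 = 1.008 g
% H = 1.008 / 86.468 × 100 = 1.17%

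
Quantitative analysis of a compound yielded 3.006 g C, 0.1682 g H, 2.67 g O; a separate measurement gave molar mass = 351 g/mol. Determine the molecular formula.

C: 3.006 g ÷ 12.01 g/mol = 0.2503 mol
H: 0.1682 g ÷ 1.008 g/mol = 0.1669 mol
O: 2.67 g ÷ 16.00 g/mol = 0.1669 mol
Ratios (÷ 0.1669): C 1.500, H 1.000, O 1.000
×2: C 3.00, H 2.00, O 2.00 → C3H2O2
Empirical-formula mass = 70.05 g/mol
n = 351 / 70.05 = 5.01 ≈ 5
Molecular formula = (C3H2O2)×5 = C15H10O10

C15H10O10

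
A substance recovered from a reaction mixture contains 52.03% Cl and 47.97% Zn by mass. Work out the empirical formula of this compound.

Cl2Zn

Assume 100 g: 52.03 g Cl, 47.97 g Zn.
n(Cl) = 52.03/35.45 = 1.468, n(Zn) = 47.97/65.38 = 0.7337
Smallest is Zn at 0.7337 mol; normalising gives Cl 2.000, Zn 1.000
≈ 2:1 → Cl2Zn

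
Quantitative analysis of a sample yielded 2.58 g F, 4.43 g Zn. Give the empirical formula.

n(F) = 2.58/19.00 = 0.1358, n(Zn) = 4.43/65.38 = 0.06776
Smallest is Zn at 0.06776 mol; normalising gives F 2.004, Zn 1.000
→ F2Zn

F2Zn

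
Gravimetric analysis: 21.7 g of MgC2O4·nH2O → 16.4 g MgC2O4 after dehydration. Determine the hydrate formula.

Mass of water lost = 21.7 − 16.4 = 5.3 g → 5.3 / 18.02 = 0.2941 mol H2O
Molar mass of MgC2O4 = 112.33 g/mol → mol MgC2O4 = 16.4 / 112.33 = 0.146
n = 0.2941 / 0.146 = 2.01 ≈ 2 → MgC2O4·2H2O

MgC2O4·2H2O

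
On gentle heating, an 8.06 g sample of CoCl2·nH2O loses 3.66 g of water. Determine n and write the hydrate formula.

CoCl2·6H2O

Mass of anhydrous CoCl2 = 8.06 − 3.66 = 4.4 g
mol H2O = 3.66 / 18.02 = 0.2031
Molar mass of CoCl2 = 129.83 g/mol → mol CoCl2 = 4.4 / 129.83 = 0.03389
n = 0.2031 / 0.03389 = 5.99 ≈ 6 → CoCl2·6H2O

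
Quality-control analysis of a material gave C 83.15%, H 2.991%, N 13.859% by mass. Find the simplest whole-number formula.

Assume 100 g: 83.15 g C, 2.991 g H, 13.859 g N.
n(C) = 83.15/12.01 = 6.923, n(H) = 2.991/1.008 = 2.967, n(N) = 13.859/14.01 = 0.9892
Smallest is N at 0.9892 mol; normalising gives C 6.999, H 3.000, N 1.000
→ C7H3N

C7H3N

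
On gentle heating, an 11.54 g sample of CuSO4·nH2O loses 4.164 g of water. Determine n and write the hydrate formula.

Mass of anhydrous CuSO4 = 11.54 − 4.164 = 7.376 g
mol H2O = 4.164 / 18.02 = 0.2311
Molar mass of CuSO4 = 159.62 g/mol → mol CuSO4 = 7.376 / 159.62 = 0.04621
n = 0.2311 / 0.04621 = 5.00 ≈ 5 → CuSO4·5H2O

CuSO4·5H2O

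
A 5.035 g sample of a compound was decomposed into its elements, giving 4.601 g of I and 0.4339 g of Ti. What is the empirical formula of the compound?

Moles — I: 4.601 / 126.90 = 0.03626 mol; Ti: 0.4339 / 47.87 = 0.009064 mol
Smallest is Ti at 0.009064 mol; normalising gives I 4.000, Ti 1.000
≈ 4:1 → I4Ti

I4Ti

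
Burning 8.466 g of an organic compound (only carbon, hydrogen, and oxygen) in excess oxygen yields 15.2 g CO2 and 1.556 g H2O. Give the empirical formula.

mol C = 15.2 / 44.01 = 0.3454; mass C = 0.3454 × 12.01 = 4.148 g
mol H = 2 × (1.556 / 18.02) = 0.1727; mass H = 0.1727 × 1.008 = 0.1741 g
mass O = 8.466 − (4.322) = 4.144 g → mol O = 0.2590
Divide by the smallest (0.1727 mol H): C 2.000, H 1.000, O 1.500
×2: C 4.00, H 2.00, O 3.00 → C4H2O3

C4H2O3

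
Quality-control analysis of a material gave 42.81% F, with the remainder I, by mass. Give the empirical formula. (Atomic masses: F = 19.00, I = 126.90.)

F5I

Assume 100 g: 42.81 g F, 57.19 g I.
n(F) = 42.81/19.00 = 2.253, n(I) = 57.19/126.90 = 0.4507
Smallest is I at 0.4507 mol; normalising gives F 5.000, I 1.000
Ratio ≈ 5:1, so the empirical formula is F5I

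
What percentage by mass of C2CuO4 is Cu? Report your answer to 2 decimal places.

41.93%

Molar mass = 2(12.01) + 1(63.55) + 4(16.00) = 151.570 g/mol
Mass of Cu per mole = 1 × 63.55 = 63.550 g
% Cu = 63.550 / 151.570 × 100 = 41.93%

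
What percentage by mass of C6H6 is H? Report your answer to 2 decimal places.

Molar mass = 6(12.01) + 6(1.008) = 78.108 g/mol
Mass of H per mole = 6 × 1.008 = 6.048 g
% H = 6.048 / 78.108 × 100 = 7.74%

7.74%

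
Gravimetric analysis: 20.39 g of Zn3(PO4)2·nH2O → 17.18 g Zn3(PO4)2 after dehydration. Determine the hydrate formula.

Zn3(PO4)2·4H2O

Mass of water lost = 20.39 − 17.18 = 3.21 g → 3.21 / 18.02 = 0.1781 mol H2O
Molar mass of Zn3(PO4)2 = 386.08 g/mol → mol Zn3(PO4)2 = 17.18 / 386.08 = 0.0445
n = 0.1781 / 0.0445 = 4.00 ≈ 4 → Zn3(PO4)2·4H2O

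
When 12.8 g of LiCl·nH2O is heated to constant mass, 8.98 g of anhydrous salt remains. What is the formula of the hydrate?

LiCl·H2O

Mass of water lost = 12.8 − 8.98 = 3.82 g → 3.82 / 18.02 = 0.212 mol H2O
Molar mass of LiCl = 42.39 g/mol → mol LiCl = 8.98 / 42.39 = 0.2118
n = 0.212 / 0.2118 = 1.00 ≈ 1 → LiCl·H2O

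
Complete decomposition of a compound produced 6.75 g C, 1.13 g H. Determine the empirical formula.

CH2

n(C) = 6.75/12.01 = 0.562, n(H) = 1.13/1.008 = 1.121
Divide by the smallest (0.562 mol C): C 1.000, H 1.995
≈ 1:2 → CH2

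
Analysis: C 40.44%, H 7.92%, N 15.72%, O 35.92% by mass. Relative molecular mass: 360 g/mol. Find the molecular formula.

C12H28N4O8

Assume 100 g: 40.44 g C, 7.92 g H, 15.72 g N, 35.92 g O.
C: 40.44 g ÷ 12.01 g/mol = 3.367 mol
H: 7.92 g ÷ 1.008 g/mol = 7.857 mol
N: 15.72 g ÷ 14.01 g/mol = 1.122 mol
O: 35.92 g ÷ 16.00 g/mol = 2.245 mol
Ratios (÷ 1.122): C 3.001, H 7.002, N 1.000, O 2.001
≈ 3:7:1:2 → C3H7NO2
Empirical-formula mass = 89.10 g/mol
n = 360 / 89.10 = 4.04 ≈ 4
Molecular formula = (C3H7NO2)×4 = C12H28N4O8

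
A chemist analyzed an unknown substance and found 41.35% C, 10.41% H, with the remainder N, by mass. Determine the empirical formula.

CH3N

Assume 100 g: 41.35 g C, 10.41 g H, 48.24 g N.
Moles — C: 41.35 / 12.01 = 3.443 mol; H: 10.41 / 1.008 = 10.33 mol; N: 48.24 / 14.01 = 3.443 mol
Smallest is C at 3.443 mol; normalising gives C 1.000, H 3.000, N 1.000
→ CH3N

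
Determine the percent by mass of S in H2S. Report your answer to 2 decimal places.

94.09%

Molar mass = 2(1.008) + 1(32.07) = 34.086 g/mol
Mass of S per mole = 1 × 32.07 = 32.070 g
% S = 32.070 / 34.086 × 100 = 94.09%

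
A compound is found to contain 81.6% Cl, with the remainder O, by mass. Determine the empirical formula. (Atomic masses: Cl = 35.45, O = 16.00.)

Assume 100 g: 81.6 g Cl, 18.4 g O.
n(Cl) = 81.6/35.45 = 2.302, n(O) = 18.4/16.00 = 1.15
Divide by the smallest (1.15 mol O): Cl 2.002, O 1.000
→ Cl2O

Cl2O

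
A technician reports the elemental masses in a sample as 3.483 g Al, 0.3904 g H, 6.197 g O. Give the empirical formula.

Al: 3.483 g ÷ 26.98 g/mol = 0.1291 mol
H: 0.3904 g ÷ 1.008 g/mol = 0.3873 mol
O: 6.197 g ÷ 16.00 g/mol = 0.3873 mol
Ratios (÷ 0.1291): Al 1.000, H 3.000, O 3.000
→ AlH3O3

AlH3O3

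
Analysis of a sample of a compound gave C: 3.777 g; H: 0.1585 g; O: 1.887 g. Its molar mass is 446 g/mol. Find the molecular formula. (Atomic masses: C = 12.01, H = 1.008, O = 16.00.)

C24H12O9

n(C) = 3.777/12.01 = 0.3145, n(H) = 0.1585/1.008 = 0.1572, n(O) = 1.887/16.00 = 0.1179
Divide by the smallest (0.1179 mol O): C 2.667, H 1.333, O 1.000
Scaling by 3: C 8.00, H 4.00, O 3.00 → C8H4O3
Empirical-formula mass = 148.11 g/mol
n = 446 / 148.11 = 3.01 ≈ 3
Molecular formula = (C8H4O3)×3 = C24H12O9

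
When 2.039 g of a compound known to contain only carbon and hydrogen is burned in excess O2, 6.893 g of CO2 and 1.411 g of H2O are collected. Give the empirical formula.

mol C = 6.893 / 44.01 = 0.1566; mass C = 0.1566 × 12.01 = 1.881 g
mol H = 2 × (1.411 / 18.02) = 0.1566; mass H = 0.1566 × 1.008 = 0.1579 g
Ratios (÷ 0.1566): C 1.000, H 1.000
→ CH

CH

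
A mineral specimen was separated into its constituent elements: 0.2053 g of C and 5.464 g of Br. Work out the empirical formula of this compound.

C: 0.2053 g ÷ 12.01 g/mol = 0.01709 mol
Br: 5.464 g ÷ 79.90 g/mol = 0.06839 mol
Smallest is C at 0.01709 mol; normalising gives C 1.000, Br 4.001
→ CBr4

CBr4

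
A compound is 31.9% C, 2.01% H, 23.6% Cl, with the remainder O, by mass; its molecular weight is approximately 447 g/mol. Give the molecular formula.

Assume 100 g: 31.9 g C, 2.01 g H, 23.6 g Cl, 42.49 g O.
Moles — C: 31.9 / 12.01 = 2.656 mol; H: 2.01 / 1.008 = 1.994 mol; Cl: 23.6 / 35.45 = 0.6657 mol; O: 42.49 / 16.00 = 2.656 mol
Smallest is Cl at 0.6657 mol; normalising gives C 3.990, H 2.995, Cl 1.000, O 3.989
Ratio ≈ 4:3:1:4, so the empirical formula is C4H3ClO4
Empirical-formula mass = 150.51 g/mol
n = 447 / 150.51 = 2.97 ≈ 3
Molecular formula = (C4H3ClO4)×3 = C12H9Cl3O12

C12H9Cl3O12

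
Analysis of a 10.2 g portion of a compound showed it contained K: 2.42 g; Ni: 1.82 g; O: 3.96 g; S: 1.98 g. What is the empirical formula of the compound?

K2NiO8S2

n(K) = 2.42/39.10 = 0.06189, n(Ni) = 1.82/58.69 = 0.03101, n(O) = 3.96/16.00 = 0.2475, n(S) = 1.98/32.07 = 0.06174
Smallest is Ni at 0.03101 mol; normalising gives K 1.996, Ni 1.000, O 7.981, S 1.991
≈ 2:1:8:2 → K2NiO8S2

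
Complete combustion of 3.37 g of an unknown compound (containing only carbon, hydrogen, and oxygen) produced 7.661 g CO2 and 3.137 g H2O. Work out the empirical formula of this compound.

mol C = 7.661 / 44.01 = 0.1741; mass C = 0.1741 × 12.01 = 2.091 g
mol H = 2 × (3.137 / 18.02) = 0.3482; mass H = 0.3482 × 1.008 = 0.3510 g
mass O = 3.37 − (2.442) = 0.9284 g → mol O = 0.05803
Ratios (÷ 0.05803): C 3.000, H 6.000, O 1.000
≈ 3:6:1 → C3H6O

C3H6O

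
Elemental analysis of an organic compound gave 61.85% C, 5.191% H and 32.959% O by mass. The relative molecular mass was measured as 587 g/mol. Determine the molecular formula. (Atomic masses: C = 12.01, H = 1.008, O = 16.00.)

C30H30O12

Assume 100 g: 61.85 g C, 5.191 g H, 32.959 g O.
C: 61.85 g ÷ 12.01 g/mol = 5.15 mol
H: 5.191 g ÷ 1.008 g/mol = 5.15 mol
O: 32.959 g ÷ 16.00 g/mol = 2.06 mol
Smallest is O at 2.06 mol; normalising gives C 2.500, H 2.500, O 1.000
Multiply by 2: C 5.00, H 5.00, O 2.00 → C5H5O2
Empirical-formula mass = 97.09 g/mol
n = 587 / 97.09 = 6.05 ≈ 6
Molecular formula = (C5H5O2)×6 = C30H30O12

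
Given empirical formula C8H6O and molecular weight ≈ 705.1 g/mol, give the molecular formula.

C48H36O6

Empirical-formula mass = 118.13 g/mol
n = 705.1 / 118.13 = 5.97 ≈ 6
Molecular formula = (C8H6O)6 = C48H36O6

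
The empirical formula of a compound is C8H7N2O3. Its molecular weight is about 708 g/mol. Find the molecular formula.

Empirical-formula mass = 179.16 g/mol
n = 708 / 179.16 = 3.95 ≈ 4
Molecular formula = (C8H7N2O3)4 = C32H28N8O12

C32H28N8O12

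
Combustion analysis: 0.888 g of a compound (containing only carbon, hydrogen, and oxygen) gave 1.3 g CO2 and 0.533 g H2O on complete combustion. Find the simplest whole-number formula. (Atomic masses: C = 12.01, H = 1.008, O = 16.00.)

CH2O

mol C = 1.3 / 44.01 = 0.02954; mass C = 0.02954 × 12.01 = 0.3548 g
mol H = 2 × (0.533 / 18.02) = 0.05916; mass H = 0.05916 × 1.008 = 0.05963 g
mass O = 0.888 − (0.4144) = 0.4736 g → mol O = 0.02960
Smallest is C at 0.02954 mol; normalising gives C 1.000, H 2.003, O 1.002
Ratio ≈ 1:2:1, so the empirical formula is CH2O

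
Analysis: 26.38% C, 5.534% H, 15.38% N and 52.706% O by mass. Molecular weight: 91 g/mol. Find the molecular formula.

C2H5NO3

Assume 100 g: 26.38 g C, 5.534 g H, 15.38 g N, 52.706 g O.
Moles — C: 26.38 / 12.01 = 2.197 mol; H: 5.534 / 1.008 = 5.49 mol; N: 15.38 / 14.01 = 1.098 mol; O: 52.706 / 16.00 = 3.294 mol
Divide by the smallest (1.098 mol N): C 2.001, H 5.001, N 1.000, O 3.001
≈ 2:5:1:3 → C2H5NO3
Empirical-formula mass = 91.07 g/mol
n = 91 / 91.07 = 1.00 ≈ 1
Molecular formula = empirical formula = C2H5NO3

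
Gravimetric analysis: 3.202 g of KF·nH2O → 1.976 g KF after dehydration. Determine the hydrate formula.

KF·2H2O

Mass of water lost = 3.202 − 1.976 = 1.226 g → 1.226 / 18.02 = 0.06804 mol H2O
Molar mass of KF = 58.10 g/mol → mol KF = 1.976 / 58.10 = 0.03401
n = 0.06804 / 0.03401 = 2.00 ≈ 2 → KF·2H2O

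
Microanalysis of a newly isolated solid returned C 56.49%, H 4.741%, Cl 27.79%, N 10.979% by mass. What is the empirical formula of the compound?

C6H6ClN

Assume 100 g: 56.49 g C, 4.741 g H, 27.79 g Cl, 10.979 g N.
C: 56.49 g ÷ 12.01 g/mol = 4.704 mol
H: 4.741 g ÷ 1.008 g/mol = 4.703 mol
Cl: 27.79 g ÷ 35.45 g/mol = 0.7839 mol
N: 10.979 g ÷ 14.01 g/mol = 0.7837 mol
Divide by the smallest (0.7837 mol N): C 6.002, H 6.002, Cl 1.000, N 1.000
Ratio ≈ 6:6:1:1, so the empirical formula is C6H6ClN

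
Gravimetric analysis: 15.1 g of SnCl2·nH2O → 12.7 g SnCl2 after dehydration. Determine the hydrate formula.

Mass of water lost = 15.1 − 12.7 = 2.4 g → 2.4 / 18.02 = 0.1332 mol H2O
Molar mass of SnCl2 = 189.61 g/mol → mol SnCl2 = 12.7 / 189.61 = 0.06698
n = 0.1332 / 0.06698 = 1.99 ≈ 2 → SnCl2·2H2O

SnCl2·2H2O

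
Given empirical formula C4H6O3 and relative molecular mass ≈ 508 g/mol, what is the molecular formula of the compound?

C20H30O15

Empirical-formula mass = 102.09 g/mol
n = 508 / 102.09 = 4.98 ≈ 5
Molecular formula = (C4H6O3)5 = C20H30O15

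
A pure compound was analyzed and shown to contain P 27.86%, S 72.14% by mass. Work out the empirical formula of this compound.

P2S5

Assume 100 g: 27.86 g P, 72.14 g S.
n(P) = 27.86/30.97 = 0.8996, n(S) = 72.14/32.07 = 2.249
Smallest is P at 0.8996 mol; normalising gives P 1.000, S 2.501
Scaling by 2: P 2.00, S 5.00 → P2S5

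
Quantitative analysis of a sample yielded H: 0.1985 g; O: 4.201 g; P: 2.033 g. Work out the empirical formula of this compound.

H3O4P

Moles — H: 0.1985 / 1.008 = 0.1969 mol; O: 4.201 / 16.00 = 0.2626 mol; P: 2.033 / 30.97 = 0.06564 mol
Ratios (÷ 0.06564): H 3.000, O 4.000, P 1.000
≈ 3:4:1 → H3O4P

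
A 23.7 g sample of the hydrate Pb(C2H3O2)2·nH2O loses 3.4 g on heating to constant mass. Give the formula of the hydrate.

Mass of anhydrous Pb(C2H3O2)2 = 23.7 − 3.4 = 20.3 g
mol H2O = 3.4 / 18.02 = 0.1887
Molar mass of Pb(C2H3O2)2 = 325.29 g/mol → mol Pb(C2H3O2)2 = 20.3 / 325.29 = 0.06241
n = 0.1887 / 0.06241 = 3.02 ≈ 3 → Pb(C2H3O2)2·3H2O

Pb(C2H3O2)2·3H2O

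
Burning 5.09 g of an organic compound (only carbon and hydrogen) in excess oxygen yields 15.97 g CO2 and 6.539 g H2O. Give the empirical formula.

CH2

mol C = 15.97 / 44.01 = 0.3629; mass C = 0.3629 × 12.01 = 4.358 g
mol H = 2 × (6.539 / 18.02) = 0.7257; mass H = 0.7257 × 1.008 = 0.7316 g
Smallest is C at 0.3629 mol; normalising gives C 1.000, H 2.000
≈ 1:2 → CH2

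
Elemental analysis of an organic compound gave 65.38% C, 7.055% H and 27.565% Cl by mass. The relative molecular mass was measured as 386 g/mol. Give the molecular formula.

Assume 100 g: 65.38 g C, 7.055 g H, 27.565 g Cl.
Moles — C: 65.38 / 12.01 = 5.444 mol; H: 7.055 / 1.008 = 6.999 mol; Cl: 27.565 / 35.45 = 0.7776 mol
Divide by the smallest (0.7776 mol Cl): C 7.001, H 9.001, Cl 1.000
≈ 7:9:1 → C7H9Cl
Empirical-formula mass = 128.59 g/mol
n = 386 / 128.59 = 3.00 ≈ 3
Molecular formula = (C7H9Cl)×3 = C21H27Cl3

C21H27Cl3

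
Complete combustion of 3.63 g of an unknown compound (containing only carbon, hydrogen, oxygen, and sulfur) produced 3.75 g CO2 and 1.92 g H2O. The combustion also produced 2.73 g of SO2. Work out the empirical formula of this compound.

C4H10O3S2

mol C = 3.75 / 44.01 = 0.08521; mass C = 0.08521 × 12.01 = 1.023 g
mol H = 2 × (1.92 / 18.02) = 0.2131; mass H = 0.2131 × 1.008 = 0.2148 g
mol S = 2.73 / 64.07 = 0.04261; mass S = 1.366 g
mass O = 3.63 − (2.605) = 1.025 g → mol O = 0.06409
Ratios (÷ 0.04261): C 2.000, H 5.001, O 1.504, S 1.000
×2: C 4.00, H 10.00, O 3.01, S 2.00 → C4H10O3S2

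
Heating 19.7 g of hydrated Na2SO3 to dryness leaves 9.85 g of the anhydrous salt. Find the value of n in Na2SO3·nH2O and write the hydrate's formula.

Na2SO3·7H2O

Mass of water lost = 19.7 − 9.85 = 9.85 g → 9.85 / 18.02 = 0.5466 mol H2O
Molar mass of Na2SO3 = 126.05 g/mol → mol Na2SO3 = 9.85 / 126.05 = 0.07814
n = 0.5466 / 0.07814 = 7.00 ≈ 7 → Na2SO3·7H2O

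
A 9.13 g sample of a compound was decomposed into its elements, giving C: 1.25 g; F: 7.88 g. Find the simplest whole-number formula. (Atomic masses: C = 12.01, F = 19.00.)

CF4

C: 1.25 g ÷ 12.01 g/mol = 0.1041 mol
F: 7.88 g ÷ 19.00 g/mol = 0.4147 mol
Smallest is C at 0.1041 mol; normalising gives C 1.000, F 3.985
→ CF4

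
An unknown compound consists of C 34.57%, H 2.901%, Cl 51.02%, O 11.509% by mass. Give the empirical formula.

Assume 100 g: 34.57 g C, 2.901 g H, 51.02 g Cl, 11.509 g O.
n(C) = 34.57/12.01 = 2.878, n(H) = 2.901/1.008 = 2.878, n(Cl) = 51.02/35.45 = 1.439, n(O) = 11.509/16.00 = 0.7193
Smallest is O at 0.7193 mol; normalising gives C 4.002, H 4.001, Cl 2.001, O 1.000
Ratio ≈ 4:4:2:1, so the empirical formula is C4H4Cl2O

C4H4Cl2O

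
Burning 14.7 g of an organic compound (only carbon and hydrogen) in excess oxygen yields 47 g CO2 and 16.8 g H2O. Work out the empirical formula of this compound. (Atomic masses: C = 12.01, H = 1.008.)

mol C = 47 / 44.01 = 1.068; mass C = 1.068 × 12.01 = 12.83 g
mol H = 2 × (16.8 / 18.02) = 1.865; mass H = 1.865 × 1.008 = 1.880 g
Ratios (÷ 1.068): C 1.000, H 1.746
Multiply by 4: C 4.00, H 6.98 → C4H7

C4H7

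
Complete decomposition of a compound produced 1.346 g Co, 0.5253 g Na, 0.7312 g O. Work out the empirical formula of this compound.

CoNaO2

Moles — Co: 1.346 / 58.93 = 0.02284 mol; Na: 0.5253 / 22.99 = 0.02285 mol; O: 0.7312 / 16.00 = 0.0457 mol
Ratios (÷ 0.02284): Co 1.000, Na 1.000, O 2.001
≈ 1:1:2 → CoNaO2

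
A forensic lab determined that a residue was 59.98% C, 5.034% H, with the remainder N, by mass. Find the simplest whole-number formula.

Assume 100 g: 59.98 g C, 5.034 g H, 34.986 g N.
n(C) = 59.98/12.01 = 4.994, n(H) = 5.034/1.008 = 4.994, n(N) = 34.986/14.01 = 2.497
Ratios (÷ 2.497): C 2.000, H 2.000, N 1.000
→ C2H2N

C2H2N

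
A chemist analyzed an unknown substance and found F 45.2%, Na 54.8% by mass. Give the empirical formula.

FNa

Assume 100 g: 45.2 g F, 54.8 g Na.
F: 45.2 g ÷ 19.00 g/mol = 2.379 mol
Na: 54.8 g ÷ 22.99 g/mol = 2.384 mol
Divide by the smallest (2.379 mol F): F 1.000, Na 1.002
→ FNa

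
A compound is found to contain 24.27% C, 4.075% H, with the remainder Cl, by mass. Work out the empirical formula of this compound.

Assume 100 g: 24.27 g C, 4.075 g H, 71.655 g Cl.
C: 24.27 g ÷ 12.01 g/mol = 2.021 mol
H: 4.075 g ÷ 1.008 g/mol = 4.043 mol
Cl: 71.655 g ÷ 35.45 g/mol = 2.021 mol
Divide by the smallest (2.021 mol C): C 1.000, H 2.001, Cl 1.000
Ratio ≈ 1:2:1, so the empirical formula is CH2Cl

CH2Cl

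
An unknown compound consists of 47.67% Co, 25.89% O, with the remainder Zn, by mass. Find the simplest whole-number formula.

Co2O4Zn

Assume 100 g: 47.67 g Co, 25.89 g O, 26.44 g Zn.
n(Co) = 47.67/58.93 = 0.8089, n(O) = 25.89/16.00 = 1.618, n(Zn) = 26.44/65.38 = 0.4044
Divide by the smallest (0.4044 mol Zn): Co 2.000, O 4.001, Zn 1.000
Ratio ≈ 2:4:1, so the empirical formula is Co2O4Zn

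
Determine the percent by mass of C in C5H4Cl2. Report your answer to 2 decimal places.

44.49%

Molar mass = 5(12.01) + 4(1.008) + 2(35.45) = 134.982 g/mol
Mass of C per mole = 5 × 12.01 = 60.050 g
% C = 60.050 / 134.982 × 100 = 44.49%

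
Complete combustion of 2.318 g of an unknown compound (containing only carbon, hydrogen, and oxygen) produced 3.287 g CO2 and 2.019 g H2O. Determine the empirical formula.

mol C = 3.287 / 44.01 = 0.07469; mass C = 0.07469 × 12.01 = 0.8970 g
mol H = 2 × (2.019 / 18.02) = 0.2241; mass H = 0.2241 × 1.008 = 0.2259 g
mass O = 2.318 − (1.123) = 1.195 g → mol O = 0.07470
Divide by the smallest (0.07469 mol C): C 1.000, H 3.000, O 1.000
→ CH3O

CH3O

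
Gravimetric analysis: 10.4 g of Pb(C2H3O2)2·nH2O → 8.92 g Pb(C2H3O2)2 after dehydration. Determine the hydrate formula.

Pb(C2H3O2)2·3H2O

Mass of water lost = 10.4 − 8.92 = 1.48 g → 1.48 / 18.02 = 0.08213 mol H2O
Molar mass of Pb(C2H3O2)2 = 325.29 g/mol → mol Pb(C2H3O2)2 = 8.92 / 325.29 = 0.02742
n = 0.08213 / 0.02742 = 3.00 ≈ 3 → Pb(C2H3O2)2·3H2O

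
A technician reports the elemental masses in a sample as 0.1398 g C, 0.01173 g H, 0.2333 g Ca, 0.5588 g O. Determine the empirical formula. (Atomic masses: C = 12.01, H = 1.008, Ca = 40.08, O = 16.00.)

C2H2CaO6

Moles — C: 0.1398 / 12.01 = 0.01164 mol; H: 0.01173 / 1.008 = 0.01164 mol; Ca: 0.2333 / 40.08 = 0.005821 mol; O: 0.5588 / 16.00 = 0.03492 mol
Divide by the smallest (0.005821 mol Ca): C 2.000, H 1.999, Ca 1.000, O 6.000
Ratio ≈ 2:2:1:6, so the empirical formula is C2H2CaO6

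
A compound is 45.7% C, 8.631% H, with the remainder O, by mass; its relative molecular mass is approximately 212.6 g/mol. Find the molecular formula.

C8H18O6

Assume 100 g: 45.7 g C, 8.631 g H, 45.669 g O.
n(C) = 45.7/12.01 = 3.805, n(H) = 8.631/1.008 = 8.562, n(O) = 45.669/16.00 = 2.854
Divide by the smallest (2.854 mol O): C 1.333, H 3.000, O 1.000
Scaling by 3: C 4.00, H 9.00, O 3.00 → C4H9O3
Empirical-formula mass = 105.11 g/mol
n = 212.6 / 105.11 = 2.02 ≈ 2
Molecular formula = (C4H9O3)×2 = C8H18O6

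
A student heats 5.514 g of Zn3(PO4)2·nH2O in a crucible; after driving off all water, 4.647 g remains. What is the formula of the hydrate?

Mass of water lost = 5.514 − 4.647 = 0.867 g → 0.867 / 18.02 = 0.04811 mol H2O
Molar mass of Zn3(PO4)2 = 386.08 g/mol → mol Zn3(PO4)2 = 4.647 / 386.08 = 0.01204
n = 0.04811 / 0.01204 = 4.00 ≈ 4 → Zn3(PO4)2·4H2O

Zn3(PO4)2·4H2O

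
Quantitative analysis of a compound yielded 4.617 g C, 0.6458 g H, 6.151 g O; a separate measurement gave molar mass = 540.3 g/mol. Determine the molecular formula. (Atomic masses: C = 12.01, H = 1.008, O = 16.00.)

Moles — C: 4.617 / 12.01 = 0.3844 mol; H: 0.6458 / 1.008 = 0.6407 mol; O: 6.151 / 16.00 = 0.3844 mol
Divide by the smallest (0.3844 mol C): C 1.000, H 1.667, O 1.000
Multiply by 3: C 3.00, H 5.00, O 3.00 → C3H5O3
Empirical-formula mass = 89.07 g/mol
n = 540.3 / 89.07 = 6.07 ≈ 6
Molecular formula = (C3H5O3)×6 = C18H30O18

C18H30O18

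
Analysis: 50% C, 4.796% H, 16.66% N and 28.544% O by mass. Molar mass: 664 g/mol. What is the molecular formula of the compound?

C28H32N8O12

Assume 100 g: 50 g C, 4.796 g H, 16.66 g N, 28.544 g O.
Moles — C: 50 / 12.01 = 4.163 mol; H: 4.796 / 1.008 = 4.758 mol; N: 16.66 / 14.01 = 1.189 mol; O: 28.544 / 16.00 = 1.784 mol
Smallest is N at 1.189 mol; normalising gives C 3.501, H 4.001, N 1.000, O 1.500
Multiply by 2: C 7.00, H 8.00, N 2.00, O 3.00 → C7H8N2O3
Empirical-formula mass = 168.15 g/mol
n = 664 / 168.15 = 3.95 ≈ 4
Molecular formula = (C7H8N2O3)×4 = C28H32N8O12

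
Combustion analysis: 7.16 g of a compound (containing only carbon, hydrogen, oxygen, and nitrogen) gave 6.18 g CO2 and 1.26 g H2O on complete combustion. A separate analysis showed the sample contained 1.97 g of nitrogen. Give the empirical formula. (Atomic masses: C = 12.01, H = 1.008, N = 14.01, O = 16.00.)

mol C = 6.18 / 44.01 = 0.1404; mass C = 0.1404 × 12.01 = 1.686 g
mol H = 2 × (1.26 / 18.02) = 0.1398; mass H = 0.1398 × 1.008 = 0.1410 g
mol N = 1.97 / 14.01 = 0.1406
mass O = 7.16 − (3.797) = 3.363 g → mol O = 0.2102
Smallest is H at 0.1398 mol; normalising gives C 1.004, H 1.000, N 1.006, O 1.503
×2: C 2.01, H 2.00, N 2.01, O 3.01 → C2H2N2O3

C2H2N2O3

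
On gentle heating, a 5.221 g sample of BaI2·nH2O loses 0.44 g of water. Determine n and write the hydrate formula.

BaI2·2H2O

Mass of anhydrous BaI2 = 5.221 − 0.44 = 4.781 g
mol H2O = 0.44 / 18.02 = 0.02442
Molar mass of BaI2 = 391.13 g/mol → mol BaI2 = 4.781 / 391.13 = 0.01222
n = 0.02442 / 0.01222 = 2.00 ≈ 2 → BaI2·2H2O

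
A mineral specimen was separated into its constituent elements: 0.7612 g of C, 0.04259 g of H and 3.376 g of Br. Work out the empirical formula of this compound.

C: 0.7612 g ÷ 12.01 g/mol = 0.06338 mol
H: 0.04259 g ÷ 1.008 g/mol = 0.04225 mol
Br: 3.376 g ÷ 79.90 g/mol = 0.04225 mol
Divide by the smallest (0.04225 mol H): C 1.500, H 1.000, Br 1.000
×2: C 3.00, H 2.00, Br 2.00 → C3H2Br2

C3H2Br2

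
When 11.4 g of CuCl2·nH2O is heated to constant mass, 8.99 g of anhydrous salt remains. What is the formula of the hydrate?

Mass of water lost = 11.4 − 8.99 = 2.41 g → 2.41 / 18.02 = 0.1337 mol H2O
Molar mass of CuCl2 = 134.45 g/mol → mol CuCl2 = 8.99 / 134.45 = 0.06687
n = 0.1337 / 0.06687 = 2.00 ≈ 2 → CuCl2·2H2O

CuCl2·2H2O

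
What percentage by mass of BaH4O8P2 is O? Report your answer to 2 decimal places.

Molar mass = 1(137.33) + 4(1.008) + 8(16.00) + 2(30.97) = 331.302 g/mol
Mass of O per mole = 8 × 16.00 = 128.000 g
% O = 128.000 / 331.302 × 100 = 38.64%

38.64%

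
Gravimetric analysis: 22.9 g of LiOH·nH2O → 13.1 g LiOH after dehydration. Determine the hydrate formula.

LiOH·H2O

Mass of water lost = 22.9 − 13.1 = 9.8 g → 9.8 / 18.02 = 0.5438 mol H2O
Molar mass of LiOH = 23.95 g/mol → mol LiOH = 13.1 / 23.95 = 0.547
n = 0.5438 / 0.547 = 0.99 ≈ 1 → LiOH·H2O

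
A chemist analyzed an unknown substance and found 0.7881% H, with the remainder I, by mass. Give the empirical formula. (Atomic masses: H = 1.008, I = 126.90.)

Assume 100 g: 0.7881 g H, 99.212 g I.
Moles — H: 0.7881 / 1.008 = 0.7818 mol; I: 99.212 / 126.90 = 0.7818 mol
Ratios (÷ 0.7818): H 1.000, I 1.000
Ratio ≈ 1:1, so the empirical formula is HI

HI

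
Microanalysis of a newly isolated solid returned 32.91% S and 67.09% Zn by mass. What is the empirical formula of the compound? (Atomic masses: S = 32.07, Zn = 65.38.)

Assume 100 g: 32.91 g S, 67.09 g Zn.
n(S) = 32.91/32.07 = 1.026, n(Zn) = 67.09/65.38 = 1.026
Divide by the smallest (1.026 mol Zn): S 1.000, Zn 1.000
→ SZn

SZn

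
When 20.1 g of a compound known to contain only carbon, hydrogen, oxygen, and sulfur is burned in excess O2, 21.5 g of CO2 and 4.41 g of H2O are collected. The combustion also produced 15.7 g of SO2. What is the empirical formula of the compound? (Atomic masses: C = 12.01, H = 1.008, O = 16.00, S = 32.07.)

C4H4O3S2

mol C = 21.5 / 44.01 = 0.4885; mass C = 0.4885 × 12.01 = 5.867 g
mol H = 2 × (4.41 / 18.02) = 0.4895; mass H = 0.4895 × 1.008 = 0.4934 g
mol S = 15.7 / 64.07 = 0.2450; mass S = 7.859 g
mass O = 20.1 − (14.22) = 5.881 g → mol O = 0.3676
Divide by the smallest (0.245 mol S): C 1.994, H 1.997, O 1.500, S 1.000
Scaling by 2: C 3.99, H 3.99, O 3.00, S 2.00 → C4H4O3S2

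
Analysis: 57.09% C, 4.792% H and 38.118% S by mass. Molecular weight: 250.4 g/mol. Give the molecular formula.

C12H12S3

Assume 100 g: 57.09 g C, 4.792 g H, 38.118 g S.
Moles — C: 57.09 / 12.01 = 4.754 mol; H: 4.792 / 1.008 = 4.754 mol; S: 38.118 / 32.07 = 1.189 mol
Smallest is S at 1.189 mol; normalising gives C 3.999, H 4.000, S 1.000
→ C4H4S
Empirical-formula mass = 84.14 g/mol
n = 250.4 / 84.14 = 2.98 ≈ 3
Molecular formula = (C4H4S)×3 = C12H12S3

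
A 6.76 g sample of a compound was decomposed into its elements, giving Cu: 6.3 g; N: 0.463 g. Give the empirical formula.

Moles — Cu: 6.3 / 63.55 = 0.09913 mol; N: 0.463 / 14.01 = 0.03305 mol
Divide by the smallest (0.03305 mol N): Cu 3.000, N 1.000
Ratio ≈ 3:1, so the empirical formula is Cu3N

Cu3N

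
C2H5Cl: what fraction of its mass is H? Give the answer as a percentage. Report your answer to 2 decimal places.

Molar mass = 2(12.01) + 5(1.008) + 1(35.45) = 64.510 g/mol
Mass of H per mole = 5 × 1.008 = 5.040 g
% H = 5.040 / 64.510 × 100 = 7.81%

7.81%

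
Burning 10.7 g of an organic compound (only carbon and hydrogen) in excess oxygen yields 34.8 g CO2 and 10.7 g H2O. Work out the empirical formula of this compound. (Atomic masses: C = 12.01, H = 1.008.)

mol C = 34.8 / 44.01 = 0.7907; mass C = 0.7907 × 12.01 = 9.497 g
mol H = 2 × (10.7 / 18.02) = 1.188; mass H = 1.188 × 1.008 = 1.197 g
Ratios (÷ 0.7907): C 1.000, H 1.502
Multiply by 2: C 2.00, H 3.00 → C2H3

C2H3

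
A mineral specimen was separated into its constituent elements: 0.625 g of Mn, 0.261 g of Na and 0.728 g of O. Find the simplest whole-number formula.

n(Mn) = 0.625/54.94 = 0.01138, n(Na) = 0.261/22.99 = 0.01135, n(O) = 0.728/16.00 = 0.0455
Smallest is Na at 0.01135 mol; normalising gives Mn 1.002, Na 1.000, O 4.008
→ MnNaO4

MnNaO4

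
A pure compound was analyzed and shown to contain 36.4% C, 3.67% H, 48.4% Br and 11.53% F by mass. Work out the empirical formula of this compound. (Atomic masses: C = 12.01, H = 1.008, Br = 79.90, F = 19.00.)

Assume 100 g: 36.4 g C, 3.67 g H, 48.4 g Br, 11.53 g F.
n(C) = 36.4/12.01 = 3.031, n(H) = 3.67/1.008 = 3.641, n(Br) = 48.4/79.90 = 0.6058, n(F) = 11.53/19.00 = 0.6068
Divide by the smallest (0.6058 mol Br): C 5.003, H 6.010, Br 1.000, F 1.002
→ C5H6BrF

C5H6BrF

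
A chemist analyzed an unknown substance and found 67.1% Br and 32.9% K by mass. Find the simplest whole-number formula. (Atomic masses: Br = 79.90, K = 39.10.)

BrK

Assume 100 g: 67.1 g Br, 32.9 g K.
Moles — Br: 67.1 / 79.90 = 0.8398 mol; K: 32.9 / 39.10 = 0.8414 mol
Divide by the smallest (0.8398 mol Br): Br 1.000, K 1.002
≈ 1:1 → BrK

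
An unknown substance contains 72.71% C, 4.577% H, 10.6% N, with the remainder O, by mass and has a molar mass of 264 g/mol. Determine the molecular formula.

Assume 100 g: 72.71 g C, 4.577 g H, 10.6 g N, 12.113 g O.
Moles — C: 72.71 / 12.01 = 6.054 mol; H: 4.577 / 1.008 = 4.541 mol; N: 10.6 / 14.01 = 0.7566 mol; O: 12.113 / 16.00 = 0.7571 mol
Divide by the smallest (0.7566 mol N): C 8.002, H 6.001, N 1.000, O 1.001
≈ 8:6:1:1 → C8H6NO
Empirical-formula mass = 132.14 g/mol
n = 264 / 132.14 = 2.00 ≈ 2
Molecular formula = (C8H6NO)×2 = C16H12N2O2

C16H12N2O2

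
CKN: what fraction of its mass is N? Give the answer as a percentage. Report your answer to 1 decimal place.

21.5%

Molar mass = 1(12.01) + 1(39.10) + 1(14.01) = 65.120 g/mol
Mass of N per mole = 1 × 14.01 = 14.010 g
% N = 14.010 / 65.120 × 100 = 21.5%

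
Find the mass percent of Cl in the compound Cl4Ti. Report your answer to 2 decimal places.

Molar mass = 4(35.45) + 1(47.87) = 189.670 g/mol
Mass of Cl per mole = 4 × 35.45 = 141.800 g
% Cl = 141.800 / 189.670 × 100 = 74.76%

74.76%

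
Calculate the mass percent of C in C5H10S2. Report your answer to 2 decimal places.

44.72%

Molar mass = 5(12.01) + 10(1.008) + 2(32.07) = 134.270 g/mol
Mass of C per mole = 5 × 12.01 = 60.050 g
% C = 60.050 / 134.270 × 100 = 44.72%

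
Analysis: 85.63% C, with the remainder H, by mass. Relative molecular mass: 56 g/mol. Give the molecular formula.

Assume 100 g: 85.63 g C, 14.37 g H.
C: 85.63 g ÷ 12.01 g/mol = 7.13 mol
H: 14.37 g ÷ 1.008 g/mol = 14.26 mol
Divide by the smallest (7.13 mol C): C 1.000, H 1.999
≈ 1:2 → CH2
Empirical-formula mass = 14.03 g/mol
n = 56 / 14.03 = 3.99 ≈ 4
Molecular formula = (CH2)×4 = C4H8

C4H8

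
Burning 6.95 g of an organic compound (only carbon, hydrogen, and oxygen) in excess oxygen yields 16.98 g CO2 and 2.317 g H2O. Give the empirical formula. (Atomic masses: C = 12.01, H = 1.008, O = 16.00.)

C3H2O

mol C = 16.98 / 44.01 = 0.3858; mass C = 0.3858 × 12.01 = 4.634 g
mol H = 2 × (2.317 / 18.02) = 0.2572; mass H = 0.2572 × 1.008 = 0.2592 g
mass O = 6.95 − (4.893) = 2.057 g → mol O = 0.1286
Divide by the smallest (0.1286 mol O): C 3.001, H 2.000, O 1.000
≈ 3:2:1 → C3H2O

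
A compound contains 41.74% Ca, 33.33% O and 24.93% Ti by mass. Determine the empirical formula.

Assume 100 g: 41.74 g Ca, 33.33 g O, 24.93 g Ti.
Ca: 41.74 g ÷ 40.08 g/mol = 1.041 mol
O: 33.33 g ÷ 16.00 g/mol = 2.083 mol
Ti: 24.93 g ÷ 47.87 g/mol = 0.5208 mol
Ratios (÷ 0.5208): Ca 2.000, O 4.000, Ti 1.000
Ratio ≈ 2:4:1, so the empirical formula is Ca2O4Ti

Ca2O4Ti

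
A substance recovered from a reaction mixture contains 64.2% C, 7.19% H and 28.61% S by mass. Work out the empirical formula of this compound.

Assume 100 g: 64.2 g C, 7.19 g H, 28.61 g S.
Moles — C: 64.2 / 12.01 = 5.346 mol; H: 7.19 / 1.008 = 7.133 mol; S: 28.61 / 32.07 = 0.8921 mol
Smallest is S at 0.8921 mol; normalising gives C 5.992, H 7.996, S 1.000
→ C6H8S

C6H8S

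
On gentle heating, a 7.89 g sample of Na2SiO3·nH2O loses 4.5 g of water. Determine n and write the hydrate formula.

Mass of anhydrous Na2SiO3 = 7.89 − 4.5 = 3.39 g
mol H2O = 4.5 / 18.02 = 0.2497
Molar mass of Na2SiO3 = 122.07 g/mol → mol Na2SiO3 = 3.39 / 122.07 = 0.02777
n = 0.2497 / 0.02777 = 8.99 ≈ 9 → Na2SiO3·9H2O

Na2SiO3·9H2O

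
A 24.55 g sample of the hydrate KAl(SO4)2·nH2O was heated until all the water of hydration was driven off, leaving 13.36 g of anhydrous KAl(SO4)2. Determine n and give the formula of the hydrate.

Mass of water lost = 24.55 − 13.36 = 11.19 g → 11.19 / 18.02 = 0.621 mol H2O
Molar mass of KAl(SO4)2 = 258.22 g/mol → mol KAl(SO4)2 = 13.36 / 258.22 = 0.05174
n = 0.621 / 0.05174 = 12.00 ≈ 12 → KAl(SO4)2·12H2O

KAl(SO4)2·12H2O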